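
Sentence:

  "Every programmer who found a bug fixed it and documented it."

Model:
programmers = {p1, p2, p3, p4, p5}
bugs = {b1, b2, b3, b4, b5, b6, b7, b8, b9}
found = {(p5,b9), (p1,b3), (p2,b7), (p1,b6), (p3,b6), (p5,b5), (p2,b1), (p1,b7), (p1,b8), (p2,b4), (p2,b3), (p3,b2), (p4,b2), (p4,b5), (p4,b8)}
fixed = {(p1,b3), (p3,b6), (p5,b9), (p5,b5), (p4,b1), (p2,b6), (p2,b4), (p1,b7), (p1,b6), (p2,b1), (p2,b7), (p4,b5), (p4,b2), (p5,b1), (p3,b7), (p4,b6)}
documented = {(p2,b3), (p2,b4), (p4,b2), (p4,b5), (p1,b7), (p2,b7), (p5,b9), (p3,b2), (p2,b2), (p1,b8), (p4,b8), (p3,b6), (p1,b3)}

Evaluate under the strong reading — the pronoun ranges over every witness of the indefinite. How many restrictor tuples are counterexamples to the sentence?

7

"it" takes "a bug" as antecedent — a donkey pronoun bound across the clause boundary.
Strong reading: for every (p,b) with found(p,b), fixed(p,b) ∧ documented(p,b).
Restrictor pairs: (p1,b3) ✓  (p1,b6) ✗  (p1,b7) ✓  (p1,b8) ✗  (p2,b1) ✗  (p2,b3) ✗  (p2,b4) ✓  (p2,b7) ✓  (p3,b2) ✗  (p3,b6) ✓  (p4,b2) ✓  (p4,b5) ✓  (p4,b8) ✗  (p5,b5) ✗  (p5,b9) ✓
Counterexamples (restrictor pairs failing the scope): 7.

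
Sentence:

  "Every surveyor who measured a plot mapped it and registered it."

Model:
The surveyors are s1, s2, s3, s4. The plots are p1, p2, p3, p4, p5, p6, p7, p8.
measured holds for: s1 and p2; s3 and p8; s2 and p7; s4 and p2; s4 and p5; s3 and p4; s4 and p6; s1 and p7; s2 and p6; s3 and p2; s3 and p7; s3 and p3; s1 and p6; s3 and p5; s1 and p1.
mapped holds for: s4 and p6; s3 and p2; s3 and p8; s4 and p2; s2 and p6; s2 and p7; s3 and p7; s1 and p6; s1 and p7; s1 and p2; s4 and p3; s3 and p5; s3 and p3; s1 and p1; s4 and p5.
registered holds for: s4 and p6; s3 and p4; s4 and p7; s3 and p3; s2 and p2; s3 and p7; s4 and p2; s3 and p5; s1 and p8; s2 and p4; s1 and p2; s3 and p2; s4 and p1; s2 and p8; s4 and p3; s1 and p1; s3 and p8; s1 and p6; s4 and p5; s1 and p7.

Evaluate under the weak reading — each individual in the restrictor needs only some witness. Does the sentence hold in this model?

False

"it" takes "a plot" as antecedent — a donkey pronoun bound across the clause boundary.
Weak reading: every surveyor s with some measured-plot has at least one measured-plot p such that mapped(s,p) ∧ registered(s,p).
Per surveyor: s1:✓  s2:✗  s3:✓  s4:✓
s2 has no witness among its measured-plots.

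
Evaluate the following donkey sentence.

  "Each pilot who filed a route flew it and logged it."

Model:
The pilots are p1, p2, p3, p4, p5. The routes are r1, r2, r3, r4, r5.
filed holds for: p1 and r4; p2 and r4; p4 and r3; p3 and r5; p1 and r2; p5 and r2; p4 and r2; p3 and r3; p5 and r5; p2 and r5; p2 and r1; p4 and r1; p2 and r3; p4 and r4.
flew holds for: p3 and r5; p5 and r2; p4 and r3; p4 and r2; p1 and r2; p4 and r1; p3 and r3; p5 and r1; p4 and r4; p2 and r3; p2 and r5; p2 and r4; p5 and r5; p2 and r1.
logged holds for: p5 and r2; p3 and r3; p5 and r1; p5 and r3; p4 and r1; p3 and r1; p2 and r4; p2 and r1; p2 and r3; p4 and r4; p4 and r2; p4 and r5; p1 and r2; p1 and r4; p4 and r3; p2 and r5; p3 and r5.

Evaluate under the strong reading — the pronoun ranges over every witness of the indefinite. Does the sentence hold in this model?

"it" takes "a route" as antecedent — a donkey pronoun bound across the clause boundary.
Strong reading: for every (p,r) with filed(p,r), flew(p,r) ∧ logged(p,r).
Restrictor pairs: (p1,r2) ✓  (p1,r4) ✗  (p2,r1) ✓  (p2,r3) ✓  (p2,r4) ✓  (p2,r5) ✓  (p3,r3) ✓  (p3,r5) ✓  (p4,r1) ✓  (p4,r2) ✓  (p4,r3) ✓  (p4,r4) ✓  (p5,r2) ✓  (p5,r5) ✗
Counterexample: (p1,r4) is in filed but fails the scope.

False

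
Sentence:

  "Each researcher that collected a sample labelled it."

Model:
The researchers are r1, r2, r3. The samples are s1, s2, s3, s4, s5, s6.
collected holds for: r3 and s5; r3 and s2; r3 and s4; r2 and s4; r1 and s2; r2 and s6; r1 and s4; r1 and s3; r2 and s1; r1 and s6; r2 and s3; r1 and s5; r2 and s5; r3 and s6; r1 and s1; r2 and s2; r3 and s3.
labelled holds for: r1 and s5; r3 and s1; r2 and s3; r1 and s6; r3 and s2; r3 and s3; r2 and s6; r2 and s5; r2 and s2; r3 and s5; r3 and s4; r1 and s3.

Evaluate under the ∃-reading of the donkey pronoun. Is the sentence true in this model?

True

"it" takes "a sample" as antecedent — a donkey pronoun bound across the clause boundary.
Weak reading: every researcher r with some collected-sample has at least one collected-sample s such that labelled(r,s).
Per researcher: r1:✓  r2:✓  r3:✓
Every researcher in the restrictor has a witness.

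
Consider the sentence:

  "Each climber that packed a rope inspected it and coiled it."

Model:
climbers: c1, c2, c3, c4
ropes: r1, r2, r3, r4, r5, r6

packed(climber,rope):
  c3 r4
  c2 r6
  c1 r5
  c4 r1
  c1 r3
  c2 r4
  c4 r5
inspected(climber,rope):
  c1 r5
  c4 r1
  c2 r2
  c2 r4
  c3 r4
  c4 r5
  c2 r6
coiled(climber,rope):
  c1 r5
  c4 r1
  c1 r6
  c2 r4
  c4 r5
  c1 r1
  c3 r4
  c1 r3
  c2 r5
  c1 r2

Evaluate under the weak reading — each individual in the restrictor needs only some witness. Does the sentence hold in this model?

"it" takes "a rope" as antecedent — a donkey pronoun bound across the clause boundary.
Weak reading: every climber c with some packed-rope has at least one packed-rope r such that inspected(c,r) ∧ coiled(c,r).
Per climber: c1:✓  c2:✓  c3:✓  c4:✓
Every climber in the restrictor has a witness.

True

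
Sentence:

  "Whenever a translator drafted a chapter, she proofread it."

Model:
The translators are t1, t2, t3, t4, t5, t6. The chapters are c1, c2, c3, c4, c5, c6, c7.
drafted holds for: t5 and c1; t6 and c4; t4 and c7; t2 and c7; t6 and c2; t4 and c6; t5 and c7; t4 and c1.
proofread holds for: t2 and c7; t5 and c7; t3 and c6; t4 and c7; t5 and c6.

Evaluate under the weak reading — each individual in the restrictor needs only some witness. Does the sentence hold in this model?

False

"it" takes "a chapter" as antecedent — a donkey pronoun bound across the clause boundary.
Weak reading: every translator t with some drafted-chapter has at least one drafted-chapter c such that proofread(t,c).
Per translator: t2:✓  t4:✓  t5:✓  t6:✗
t6 has no witness among its drafted-chapters.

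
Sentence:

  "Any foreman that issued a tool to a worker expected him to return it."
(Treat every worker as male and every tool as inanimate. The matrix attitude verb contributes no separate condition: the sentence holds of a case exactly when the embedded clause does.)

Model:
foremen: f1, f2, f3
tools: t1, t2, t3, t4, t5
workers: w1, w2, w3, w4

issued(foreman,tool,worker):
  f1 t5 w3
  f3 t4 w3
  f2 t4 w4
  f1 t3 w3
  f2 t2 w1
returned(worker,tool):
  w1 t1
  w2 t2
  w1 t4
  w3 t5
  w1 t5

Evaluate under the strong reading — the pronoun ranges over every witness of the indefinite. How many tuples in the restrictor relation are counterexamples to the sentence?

4

"him" takes "a worker" as antecedent and "it" takes "a tool"; both are donkey pronouns co-varying with the restrictor.
Strong reading: for every (f,t,w) with issued(f,t,w), returned(w,t).
Restrictor triples: (f1,t3,w3)→returned(w3,t3) ✗  (f1,t5,w3)→returned(w3,t5) ✓  (f2,t2,w1)→returned(w1,t2) ✗  (f2,t4,w4)→returned(w4,t4) ✗  (f3,t4,w3)→returned(w3,t4) ✗
Counterexamples (restrictor triples failing the scope): 4.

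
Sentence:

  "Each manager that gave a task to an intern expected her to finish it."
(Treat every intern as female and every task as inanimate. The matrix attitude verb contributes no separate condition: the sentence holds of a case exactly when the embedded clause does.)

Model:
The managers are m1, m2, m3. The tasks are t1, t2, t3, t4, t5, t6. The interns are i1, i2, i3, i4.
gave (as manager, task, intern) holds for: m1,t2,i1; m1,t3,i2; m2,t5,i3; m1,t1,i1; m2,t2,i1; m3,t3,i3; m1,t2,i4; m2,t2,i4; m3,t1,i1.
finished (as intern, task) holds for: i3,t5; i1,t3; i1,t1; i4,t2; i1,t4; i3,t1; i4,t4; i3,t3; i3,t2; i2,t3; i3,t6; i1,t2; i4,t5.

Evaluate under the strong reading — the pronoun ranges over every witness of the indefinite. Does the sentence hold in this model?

True

"her" takes "an intern" as antecedent and "it" takes "a task"; both are donkey pronouns co-varying with the restrictor.
Strong reading: for every (m,t,i) with gave(m,t,i), finished(i,t).
Restrictor triples: (m1,t1,i1)→finished(i1,t1) ✓  (m1,t2,i1)→finished(i1,t2) ✓  (m1,t2,i4)→finished(i4,t2) ✓  (m1,t3,i2)→finished(i2,t3) ✓  (m2,t2,i1)→finished(i1,t2) ✓  (m2,t2,i4)→finished(i4,t2) ✓  (m2,t5,i3)→finished(i3,t5) ✓  (m3,t1,i1)→finished(i1,t1) ✓  (m3,t3,i3)→finished(i3,t3) ✓
Every restrictor triple satisfies the scope.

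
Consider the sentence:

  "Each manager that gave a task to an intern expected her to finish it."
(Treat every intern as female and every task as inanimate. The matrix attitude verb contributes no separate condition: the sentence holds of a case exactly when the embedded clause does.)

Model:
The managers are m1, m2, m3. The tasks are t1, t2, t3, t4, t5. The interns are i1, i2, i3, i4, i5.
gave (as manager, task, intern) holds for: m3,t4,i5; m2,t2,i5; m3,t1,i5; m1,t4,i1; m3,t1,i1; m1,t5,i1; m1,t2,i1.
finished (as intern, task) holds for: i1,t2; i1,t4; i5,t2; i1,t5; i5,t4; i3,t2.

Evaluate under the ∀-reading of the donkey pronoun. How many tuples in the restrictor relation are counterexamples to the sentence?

"her" takes "an intern" as antecedent and "it" takes "a task"; both are donkey pronouns co-varying with the restrictor.
Strong reading: for every (m,t,i) with gave(m,t,i), finished(i,t).
Restrictor triples: (m1,t2,i1)→finished(i1,t2) ✓  (m1,t4,i1)→finished(i1,t4) ✓  (m1,t5,i1)→finished(i1,t5) ✓  (m2,t2,i5)→finished(i5,t2) ✓  (m3,t1,i1)→finished(i1,t1) ✗  (m3,t1,i5)→finished(i5,t1) ✗  (m3,t4,i5)→finished(i5,t4) ✓
Counterexamples (restrictor triples failing the scope): 2.

2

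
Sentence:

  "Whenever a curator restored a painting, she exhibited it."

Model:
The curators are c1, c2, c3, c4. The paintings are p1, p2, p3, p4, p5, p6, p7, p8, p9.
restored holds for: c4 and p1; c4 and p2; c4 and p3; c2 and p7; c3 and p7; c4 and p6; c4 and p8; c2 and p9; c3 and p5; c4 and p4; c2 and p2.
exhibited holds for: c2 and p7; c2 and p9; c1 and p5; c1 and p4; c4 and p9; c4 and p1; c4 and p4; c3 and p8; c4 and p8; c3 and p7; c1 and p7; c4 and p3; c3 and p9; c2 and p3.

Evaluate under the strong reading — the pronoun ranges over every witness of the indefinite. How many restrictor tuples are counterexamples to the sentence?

4

"it" takes "a painting" as antecedent — a donkey pronoun bound across the clause boundary.
Strong reading: for every (c,p) with restored(c,p), exhibited(c,p).
Restrictor pairs: (c2,p2) ✗  (c2,p7) ✓  (c2,p9) ✓  (c3,p5) ✗  (c3,p7) ✓  (c4,p1) ✓  (c4,p2) ✗  (c4,p3) ✓  (c4,p4) ✓  (c4,p6) ✗  (c4,p8) ✓
Counterexamples (restrictor pairs failing the scope): 4.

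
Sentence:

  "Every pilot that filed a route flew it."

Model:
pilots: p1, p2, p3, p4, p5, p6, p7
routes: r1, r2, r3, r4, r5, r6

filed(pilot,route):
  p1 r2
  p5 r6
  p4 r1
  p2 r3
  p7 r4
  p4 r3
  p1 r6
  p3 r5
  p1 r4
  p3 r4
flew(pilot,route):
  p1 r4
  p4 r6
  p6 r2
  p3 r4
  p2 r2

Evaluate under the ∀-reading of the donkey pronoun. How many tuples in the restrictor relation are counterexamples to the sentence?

"it" takes "a route" as antecedent — a donkey pronoun bound across the clause boundary.
Strong reading: for every (p,r) with filed(p,r), flew(p,r).
Restrictor pairs: (p1,r2) ✗  (p1,r4) ✓  (p1,r6) ✗  (p2,r3) ✗  (p3,r4) ✓  (p3,r5) ✗  (p4,r1) ✗  (p4,r3) ✗  (p5,r6) ✗  (p7,r4) ✗
Counterexamples (restrictor pairs failing the scope): 8.

8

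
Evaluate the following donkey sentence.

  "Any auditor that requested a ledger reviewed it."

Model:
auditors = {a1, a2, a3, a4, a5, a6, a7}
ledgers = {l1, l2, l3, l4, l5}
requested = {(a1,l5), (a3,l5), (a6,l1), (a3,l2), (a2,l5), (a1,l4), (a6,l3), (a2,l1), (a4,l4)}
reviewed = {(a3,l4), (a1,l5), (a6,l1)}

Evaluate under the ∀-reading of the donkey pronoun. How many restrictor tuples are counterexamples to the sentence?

"it" takes "a ledger" as antecedent — a donkey pronoun bound across the clause boundary.
Strong reading: for every (a,l) with requested(a,l), reviewed(a,l).
Restrictor pairs: (a1,l4) ✗  (a1,l5) ✓  (a2,l1) ✗  (a2,l5) ✗  (a3,l2) ✗  (a3,l5) ✗  (a4,l4) ✗  (a6,l1) ✓  (a6,l3) ✗
Counterexamples (restrictor pairs failing the scope): 7.

7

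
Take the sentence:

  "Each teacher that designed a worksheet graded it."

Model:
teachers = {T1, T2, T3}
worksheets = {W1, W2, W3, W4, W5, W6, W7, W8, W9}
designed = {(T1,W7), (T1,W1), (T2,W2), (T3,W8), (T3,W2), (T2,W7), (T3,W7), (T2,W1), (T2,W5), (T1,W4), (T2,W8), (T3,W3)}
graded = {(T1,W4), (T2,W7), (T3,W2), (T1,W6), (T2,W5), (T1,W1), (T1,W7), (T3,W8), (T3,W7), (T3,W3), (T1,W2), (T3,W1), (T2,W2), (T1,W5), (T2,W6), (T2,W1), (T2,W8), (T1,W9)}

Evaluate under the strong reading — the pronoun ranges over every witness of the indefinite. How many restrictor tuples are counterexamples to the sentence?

"it" takes "a worksheet" as antecedent — a donkey pronoun bound across the clause boundary.
Strong reading: for every (t,w) with designed(t,w), graded(t,w).
Restrictor pairs: (T1,W1) ✓  (T1,W4) ✓  (T1,W7) ✓  (T2,W1) ✓  (T2,W2) ✓  (T2,W5) ✓  (T2,W7) ✓  (T2,W8) ✓  (T3,W2) ✓  (T3,W3) ✓  (T3,W7) ✓  (T3,W8) ✓
Counterexamples (restrictor pairs failing the scope): 0.

0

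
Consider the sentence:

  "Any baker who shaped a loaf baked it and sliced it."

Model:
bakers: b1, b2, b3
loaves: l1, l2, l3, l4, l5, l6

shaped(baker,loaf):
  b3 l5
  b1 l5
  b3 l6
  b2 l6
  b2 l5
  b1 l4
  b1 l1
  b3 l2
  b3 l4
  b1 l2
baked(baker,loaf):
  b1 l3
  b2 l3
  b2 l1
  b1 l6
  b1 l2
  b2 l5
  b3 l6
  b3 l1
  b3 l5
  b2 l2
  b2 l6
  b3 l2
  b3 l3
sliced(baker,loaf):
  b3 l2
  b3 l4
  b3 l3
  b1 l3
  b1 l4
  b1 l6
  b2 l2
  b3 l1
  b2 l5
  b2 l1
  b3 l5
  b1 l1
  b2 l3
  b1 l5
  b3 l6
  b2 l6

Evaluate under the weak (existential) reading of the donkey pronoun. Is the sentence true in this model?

"it" takes "a loaf" as antecedent — a donkey pronoun bound across the clause boundary.
Weak reading: every baker b with some shaped-loaf has at least one shaped-loaf l such that baked(b,l) ∧ sliced(b,l).
Per baker: b1:✗  b2:✓  b3:✓
b1 has no witness among its shaped-loaves.

False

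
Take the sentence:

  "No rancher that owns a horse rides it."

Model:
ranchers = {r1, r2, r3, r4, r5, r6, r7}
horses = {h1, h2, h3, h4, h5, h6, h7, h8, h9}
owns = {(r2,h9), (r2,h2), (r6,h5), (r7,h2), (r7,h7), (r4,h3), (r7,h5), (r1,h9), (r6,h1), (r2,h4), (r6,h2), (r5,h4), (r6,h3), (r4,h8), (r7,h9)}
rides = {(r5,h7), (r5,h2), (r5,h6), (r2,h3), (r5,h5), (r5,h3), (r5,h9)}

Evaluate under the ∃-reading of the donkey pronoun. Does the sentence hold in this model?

"it" takes "a horse" as antecedent — a donkey pronoun bound across the clause boundary.
Truth condition: for no (r,h) with owns(r,h) does rides(r,h) hold.
Restrictor pairs — does the scope hold? (r1,h9):fails  (r2,h2):fails  (r2,h4):fails  (r2,h9):fails  (r4,h3):fails  (r4,h8):fails  (r5,h4):fails  (r6,h1):fails  (r6,h2):fails  (r6,h3):fails  (r6,h5):fails  (r7,h2):fails  (r7,h5):fails  (r7,h7):fails  (r7,h9):fails
Scope holds for no restrictor pair, so the sentence is true.

True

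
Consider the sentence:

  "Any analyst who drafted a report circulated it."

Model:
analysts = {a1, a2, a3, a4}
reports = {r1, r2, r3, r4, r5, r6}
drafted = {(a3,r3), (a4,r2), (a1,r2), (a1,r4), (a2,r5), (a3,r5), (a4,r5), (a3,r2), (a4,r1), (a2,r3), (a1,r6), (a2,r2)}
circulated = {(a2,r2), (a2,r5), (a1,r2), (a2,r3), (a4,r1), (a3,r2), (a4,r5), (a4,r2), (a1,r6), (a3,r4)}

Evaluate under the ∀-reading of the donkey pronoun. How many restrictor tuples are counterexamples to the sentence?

"it" takes "a report" as antecedent — a donkey pronoun bound across the clause boundary.
Strong reading: for every (a,r) with drafted(a,r), circulated(a,r).
Restrictor pairs: (a1,r2) ✓  (a1,r4) ✗  (a1,r6) ✓  (a2,r2) ✓  (a2,r3) ✓  (a2,r5) ✓  (a3,r2) ✓  (a3,r3) ✗  (a3,r5) ✗  (a4,r1) ✓  (a4,r2) ✓  (a4,r5) ✓
Counterexamples (restrictor pairs failing the scope): 3.

3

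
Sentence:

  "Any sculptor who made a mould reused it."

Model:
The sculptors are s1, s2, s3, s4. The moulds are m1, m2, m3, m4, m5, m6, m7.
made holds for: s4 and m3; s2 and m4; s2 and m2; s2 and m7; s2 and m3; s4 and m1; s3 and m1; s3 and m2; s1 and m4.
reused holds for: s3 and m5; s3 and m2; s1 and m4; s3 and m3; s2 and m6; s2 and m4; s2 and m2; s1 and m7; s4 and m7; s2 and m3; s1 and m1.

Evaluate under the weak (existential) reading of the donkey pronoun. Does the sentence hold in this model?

"it" takes "a mould" as antecedent — a donkey pronoun bound across the clause boundary.
Weak reading: every sculptor s with some made-mould has at least one made-mould m such that reused(s,m).
Per sculptor: s1:✓  s2:✓  s3:✓  s4:✗
s4 has no witness among its made-moulds.

False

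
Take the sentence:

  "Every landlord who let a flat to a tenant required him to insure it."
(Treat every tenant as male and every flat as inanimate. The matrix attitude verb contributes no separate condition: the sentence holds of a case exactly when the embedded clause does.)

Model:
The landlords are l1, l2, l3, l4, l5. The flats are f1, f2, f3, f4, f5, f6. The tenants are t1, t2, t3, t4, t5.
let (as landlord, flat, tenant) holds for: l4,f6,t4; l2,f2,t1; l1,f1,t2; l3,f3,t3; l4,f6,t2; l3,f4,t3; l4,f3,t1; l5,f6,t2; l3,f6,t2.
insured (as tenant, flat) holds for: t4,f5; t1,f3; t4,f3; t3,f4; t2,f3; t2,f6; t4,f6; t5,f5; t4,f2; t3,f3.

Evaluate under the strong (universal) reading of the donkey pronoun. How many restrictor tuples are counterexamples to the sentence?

"him" takes "a tenant" as antecedent and "it" takes "a flat"; both are donkey pronouns co-varying with the restrictor.
Strong reading: for every (l,f,t) with let(l,f,t), insured(t,f).
Restrictor triples: (l1,f1,t2)→insured(t2,f1) ✗  (l2,f2,t1)→insured(t1,f2) ✗  (l3,f3,t3)→insured(t3,f3) ✓  (l3,f4,t3)→insured(t3,f4) ✓  (l3,f6,t2)→insured(t2,f6) ✓  (l4,f3,t1)→insured(t1,f3) ✓  (l4,f6,t2)→insured(t2,f6) ✓  (l4,f6,t4)→insured(t4,f6) ✓  (l5,f6,t2)→insured(t2,f6) ✓
Counterexamples (restrictor triples failing the scope): 2.

2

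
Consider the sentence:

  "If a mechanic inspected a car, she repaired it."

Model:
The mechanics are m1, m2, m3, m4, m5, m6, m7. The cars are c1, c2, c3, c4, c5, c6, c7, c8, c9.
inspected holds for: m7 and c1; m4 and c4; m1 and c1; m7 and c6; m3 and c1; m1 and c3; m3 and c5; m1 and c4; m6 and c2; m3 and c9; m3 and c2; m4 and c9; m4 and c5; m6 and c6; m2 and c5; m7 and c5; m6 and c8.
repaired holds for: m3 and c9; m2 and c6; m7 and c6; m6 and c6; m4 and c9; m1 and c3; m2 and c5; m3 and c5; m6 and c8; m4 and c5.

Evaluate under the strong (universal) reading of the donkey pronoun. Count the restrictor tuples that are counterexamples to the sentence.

8

"it" takes "a car" as antecedent — a donkey pronoun bound across the clause boundary.
Strong reading: for every (m,c) with inspected(m,c), repaired(m,c).
Restrictor pairs: (m1,c1) ✗  (m1,c3) ✓  (m1,c4) ✗  (m2,c5) ✓  (m3,c1) ✗  (m3,c2) ✗  (m3,c5) ✓  (m3,c9) ✓  (m4,c4) ✗  (m4,c5) ✓  (m4,c9) ✓  (m6,c2) ✗  (m6,c6) ✓  (m6,c8) ✓  (m7,c1) ✗  (m7,c5) ✗  (m7,c6) ✓
Counterexamples (restrictor pairs failing the scope): 8.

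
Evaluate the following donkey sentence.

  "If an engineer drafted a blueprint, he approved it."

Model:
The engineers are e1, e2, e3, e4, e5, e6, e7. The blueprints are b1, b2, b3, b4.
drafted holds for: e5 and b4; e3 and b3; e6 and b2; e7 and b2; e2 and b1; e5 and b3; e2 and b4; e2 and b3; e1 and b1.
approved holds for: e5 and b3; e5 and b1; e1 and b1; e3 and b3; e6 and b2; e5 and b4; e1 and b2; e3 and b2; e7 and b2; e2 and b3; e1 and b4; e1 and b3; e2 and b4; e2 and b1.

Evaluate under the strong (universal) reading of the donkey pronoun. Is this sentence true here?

"it" takes "a blueprint" as antecedent — a donkey pronoun bound across the clause boundary.
Strong reading: for every (e,b) with drafted(e,b), approved(e,b).
Restrictor pairs: (e1,b1) ✓  (e2,b1) ✓  (e2,b3) ✓  (e2,b4) ✓  (e3,b3) ✓  (e5,b3) ✓  (e5,b4) ✓  (e6,b2) ✓  (e7,b2) ✓
Every restrictor pair satisfies the scope.

True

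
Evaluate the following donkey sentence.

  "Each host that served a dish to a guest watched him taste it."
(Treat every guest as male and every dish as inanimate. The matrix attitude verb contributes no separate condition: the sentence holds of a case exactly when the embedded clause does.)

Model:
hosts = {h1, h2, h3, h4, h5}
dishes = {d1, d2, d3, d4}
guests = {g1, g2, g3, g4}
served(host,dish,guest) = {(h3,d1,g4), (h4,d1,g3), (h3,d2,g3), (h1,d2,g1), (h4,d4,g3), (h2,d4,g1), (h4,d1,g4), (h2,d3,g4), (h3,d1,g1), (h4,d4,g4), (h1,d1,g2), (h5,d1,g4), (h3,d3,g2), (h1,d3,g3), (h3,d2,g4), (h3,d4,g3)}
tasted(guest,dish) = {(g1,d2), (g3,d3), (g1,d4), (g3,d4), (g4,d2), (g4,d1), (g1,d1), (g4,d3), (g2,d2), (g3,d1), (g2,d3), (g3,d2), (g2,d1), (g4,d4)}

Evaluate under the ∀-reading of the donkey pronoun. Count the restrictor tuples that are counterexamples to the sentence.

0

"him" takes "a guest" as antecedent and "it" takes "a dish"; both are donkey pronouns co-varying with the restrictor.
Strong reading: for every (h,d,g) with served(h,d,g), tasted(g,d).
Restrictor triples: (h1,d1,g2)→tasted(g2,d1) ✓  (h1,d2,g1)→tasted(g1,d2) ✓  (h1,d3,g3)→tasted(g3,d3) ✓  (h2,d3,g4)→tasted(g4,d3) ✓  (h2,d4,g1)→tasted(g1,d4) ✓  (h3,d1,g1)→tasted(g1,d1) ✓  (h3,d1,g4)→tasted(g4,d1) ✓  (h3,d2,g3)→tasted(g3,d2) ✓  (h3,d2,g4)→tasted(g4,d2) ✓  (h3,d3,g2)→tasted(g2,d3) ✓  (h3,d4,g3)→tasted(g3,d4) ✓  (h4,d1,g3)→tasted(g3,d1) ✓  (h4,d1,g4)→tasted(g4,d1) ✓  (h4,d4,g3)→tasted(g3,d4) ✓  (h4,d4,g4)→tasted(g4,d4) ✓  (h5,d1,g4)→tasted(g4,d1) ✓
Counterexamples (restrictor triples failing the scope): 0.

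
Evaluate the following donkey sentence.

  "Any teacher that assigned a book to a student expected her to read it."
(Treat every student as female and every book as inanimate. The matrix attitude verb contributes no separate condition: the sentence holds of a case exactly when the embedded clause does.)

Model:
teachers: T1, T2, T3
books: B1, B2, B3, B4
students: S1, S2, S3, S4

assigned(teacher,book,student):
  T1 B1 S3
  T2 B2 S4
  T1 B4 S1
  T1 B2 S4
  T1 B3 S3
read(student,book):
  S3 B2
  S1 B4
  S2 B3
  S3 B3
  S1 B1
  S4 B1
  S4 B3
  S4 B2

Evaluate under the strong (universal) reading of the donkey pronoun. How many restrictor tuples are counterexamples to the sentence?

"her" takes "a student" as antecedent and "it" takes "a book"; both are donkey pronouns co-varying with the restrictor.
Strong reading: for every (t,b,s) with assigned(t,b,s), read(s,b).
Restrictor triples: (T1,B1,S3)→read(S3,B1) ✗  (T1,B2,S4)→read(S4,B2) ✓  (T1,B3,S3)→read(S3,B3) ✓  (T1,B4,S1)→read(S1,B4) ✓  (T2,B2,S4)→read(S4,B2) ✓
Counterexamples (restrictor triples failing the scope): 1.

1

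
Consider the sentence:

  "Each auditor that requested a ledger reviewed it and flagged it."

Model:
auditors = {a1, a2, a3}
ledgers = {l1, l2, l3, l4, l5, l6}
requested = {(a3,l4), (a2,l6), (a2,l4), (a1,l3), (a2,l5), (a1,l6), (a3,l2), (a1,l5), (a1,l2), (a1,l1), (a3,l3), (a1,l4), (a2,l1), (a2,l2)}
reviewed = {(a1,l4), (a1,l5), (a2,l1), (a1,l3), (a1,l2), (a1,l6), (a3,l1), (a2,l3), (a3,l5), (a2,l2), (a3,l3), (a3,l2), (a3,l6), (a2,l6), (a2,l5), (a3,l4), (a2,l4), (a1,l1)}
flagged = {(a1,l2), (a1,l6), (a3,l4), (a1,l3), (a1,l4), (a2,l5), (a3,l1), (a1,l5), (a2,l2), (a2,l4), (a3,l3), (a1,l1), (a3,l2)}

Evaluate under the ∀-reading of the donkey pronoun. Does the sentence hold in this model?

"it" takes "a ledger" as antecedent — a donkey pronoun bound across the clause boundary.
Strong reading: for every (a,l) with requested(a,l), reviewed(a,l) ∧ flagged(a,l).
Restrictor pairs: (a1,l1) ✓  (a1,l2) ✓  (a1,l3) ✓  (a1,l4) ✓  (a1,l5) ✓  (a1,l6) ✓  (a2,l1) ✗  (a2,l2) ✓  (a2,l4) ✓  (a2,l5) ✓  (a2,l6) ✗  (a3,l2) ✓  (a3,l3) ✓  (a3,l4) ✓
Counterexample: (a2,l1) is in requested but fails the scope.

False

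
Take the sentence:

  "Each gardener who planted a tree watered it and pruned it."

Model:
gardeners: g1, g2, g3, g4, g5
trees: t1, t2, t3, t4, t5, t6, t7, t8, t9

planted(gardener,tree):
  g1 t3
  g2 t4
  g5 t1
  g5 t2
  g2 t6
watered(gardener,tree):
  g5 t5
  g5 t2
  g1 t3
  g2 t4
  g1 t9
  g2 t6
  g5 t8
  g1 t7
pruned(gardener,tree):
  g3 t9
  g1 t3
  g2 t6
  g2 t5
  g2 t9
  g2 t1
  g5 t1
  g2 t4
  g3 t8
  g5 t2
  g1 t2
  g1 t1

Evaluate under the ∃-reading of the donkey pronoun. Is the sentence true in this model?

"it" takes "a tree" as antecedent — a donkey pronoun bound across the clause boundary.
Weak reading: every gardener g with some planted-tree has at least one planted-tree t such that watered(g,t) ∧ pruned(g,t).
Per gardener: g1:✓  g2:✓  g5:✓
Every gardener in the restrictor has a witness.

True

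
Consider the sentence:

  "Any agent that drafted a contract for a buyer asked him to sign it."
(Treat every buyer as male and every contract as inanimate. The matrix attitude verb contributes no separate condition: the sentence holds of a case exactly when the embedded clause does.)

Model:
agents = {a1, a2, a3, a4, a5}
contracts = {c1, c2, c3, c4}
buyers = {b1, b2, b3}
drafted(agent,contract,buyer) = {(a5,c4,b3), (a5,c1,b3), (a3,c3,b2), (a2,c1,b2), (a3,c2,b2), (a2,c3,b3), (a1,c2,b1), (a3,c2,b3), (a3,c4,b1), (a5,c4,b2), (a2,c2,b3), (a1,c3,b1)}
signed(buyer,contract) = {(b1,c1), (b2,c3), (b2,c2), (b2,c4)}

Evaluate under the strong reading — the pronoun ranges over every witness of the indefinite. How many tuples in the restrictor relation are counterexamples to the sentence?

"him" takes "a buyer" as antecedent and "it" takes "a contract"; both are donkey pronouns co-varying with the restrictor.
Strong reading: for every (a,c,b) with drafted(a,c,b), signed(b,c).
Restrictor triples: (a1,c2,b1)→signed(b1,c2) ✗  (a1,c3,b1)→signed(b1,c3) ✗  (a2,c1,b2)→signed(b2,c1) ✗  (a2,c2,b3)→signed(b3,c2) ✗  (a2,c3,b3)→signed(b3,c3) ✗  (a3,c2,b2)→signed(b2,c2) ✓  (a3,c2,b3)→signed(b3,c2) ✗  (a3,c3,b2)→signed(b2,c3) ✓  (a3,c4,b1)→signed(b1,c4) ✗  (a5,c1,b3)→signed(b3,c1) ✗  (a5,c4,b2)→signed(b2,c4) ✓  (a5,c4,b3)→signed(b3,c4) ✗
Counterexamples (restrictor triples failing the scope): 9.

9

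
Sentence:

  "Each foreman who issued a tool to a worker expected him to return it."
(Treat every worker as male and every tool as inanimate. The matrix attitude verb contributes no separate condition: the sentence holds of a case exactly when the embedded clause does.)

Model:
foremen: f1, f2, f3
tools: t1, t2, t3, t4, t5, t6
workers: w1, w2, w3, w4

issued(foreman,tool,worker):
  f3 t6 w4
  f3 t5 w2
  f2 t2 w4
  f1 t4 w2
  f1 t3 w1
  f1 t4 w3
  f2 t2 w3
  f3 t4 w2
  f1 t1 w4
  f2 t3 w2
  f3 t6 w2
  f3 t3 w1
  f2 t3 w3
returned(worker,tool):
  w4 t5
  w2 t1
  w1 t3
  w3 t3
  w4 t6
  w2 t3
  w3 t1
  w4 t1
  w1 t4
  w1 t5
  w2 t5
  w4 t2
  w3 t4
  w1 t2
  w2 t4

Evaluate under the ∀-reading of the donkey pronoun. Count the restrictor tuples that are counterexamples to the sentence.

2

"him" takes "a worker" as antecedent and "it" takes "a tool"; both are donkey pronouns co-varying with the restrictor.
Strong reading: for every (f,t,w) with issued(f,t,w), returned(w,t).
Restrictor triples: (f1,t1,w4)→returned(w4,t1) ✓  (f1,t3,w1)→returned(w1,t3) ✓  (f1,t4,w2)→returned(w2,t4) ✓  (f1,t4,w3)→returned(w3,t4) ✓  (f2,t2,w3)→returned(w3,t2) ✗  (f2,t2,w4)→returned(w4,t2) ✓  (f2,t3,w2)→returned(w2,t3) ✓  (f2,t3,w3)→returned(w3,t3) ✓  (f3,t3,w1)→returned(w1,t3) ✓  (f3,t4,w2)→returned(w2,t4) ✓  (f3,t5,w2)→returned(w2,t5) ✓  (f3,t6,w2)→returned(w2,t6) ✗  (f3,t6,w4)→returned(w4,t6) ✓
Counterexamples (restrictor triples failing the scope): 2.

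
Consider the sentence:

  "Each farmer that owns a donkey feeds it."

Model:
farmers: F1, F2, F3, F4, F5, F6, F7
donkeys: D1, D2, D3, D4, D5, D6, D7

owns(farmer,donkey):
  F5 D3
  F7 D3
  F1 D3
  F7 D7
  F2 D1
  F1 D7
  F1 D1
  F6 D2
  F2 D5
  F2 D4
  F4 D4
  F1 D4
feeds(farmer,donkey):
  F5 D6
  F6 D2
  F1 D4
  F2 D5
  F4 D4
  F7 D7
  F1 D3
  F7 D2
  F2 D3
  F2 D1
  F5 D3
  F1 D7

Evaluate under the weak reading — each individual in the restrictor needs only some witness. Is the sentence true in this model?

"it" takes "a donkey" as antecedent — a donkey pronoun bound across the clause boundary.
Weak reading: every farmer f with some owns-donkey has at least one owns-donkey d such that feeds(f,d).
Per farmer: F1:✓  F2:✓  F4:✓  F5:✓  F6:✓  F7:✓
Every farmer in the restrictor has a witness.

True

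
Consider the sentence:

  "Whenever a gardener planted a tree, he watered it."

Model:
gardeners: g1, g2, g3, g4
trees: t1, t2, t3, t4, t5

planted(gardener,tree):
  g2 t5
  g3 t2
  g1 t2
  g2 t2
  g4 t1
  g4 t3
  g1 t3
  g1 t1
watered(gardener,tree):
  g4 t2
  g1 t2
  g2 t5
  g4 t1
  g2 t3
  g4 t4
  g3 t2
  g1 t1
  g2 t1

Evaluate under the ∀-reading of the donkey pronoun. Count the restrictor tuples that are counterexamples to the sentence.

3

"it" takes "a tree" as antecedent — a donkey pronoun bound across the clause boundary.
Strong reading: for every (g,t) with planted(g,t), watered(g,t).
Restrictor pairs: (g1,t1) ✓  (g1,t2) ✓  (g1,t3) ✗  (g2,t2) ✗  (g2,t5) ✓  (g3,t2) ✓  (g4,t1) ✓  (g4,t3) ✗
Counterexamples (restrictor pairs failing the scope): 3.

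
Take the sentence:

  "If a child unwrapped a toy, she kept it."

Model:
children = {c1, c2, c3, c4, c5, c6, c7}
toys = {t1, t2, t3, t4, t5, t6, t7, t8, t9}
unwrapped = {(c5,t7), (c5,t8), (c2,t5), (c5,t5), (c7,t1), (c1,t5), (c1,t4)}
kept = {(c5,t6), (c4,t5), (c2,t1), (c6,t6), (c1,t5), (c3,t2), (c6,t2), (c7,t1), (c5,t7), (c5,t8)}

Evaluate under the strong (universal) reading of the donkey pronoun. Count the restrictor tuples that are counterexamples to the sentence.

3

"it" takes "a toy" as antecedent — a donkey pronoun bound across the clause boundary.
Strong reading: for every (c,t) with unwrapped(c,t), kept(c,t).
Restrictor pairs: (c1,t4) ✗  (c1,t5) ✓  (c2,t5) ✗  (c5,t5) ✗  (c5,t7) ✓  (c5,t8) ✓  (c7,t1) ✓
Counterexamples (restrictor pairs failing the scope): 3.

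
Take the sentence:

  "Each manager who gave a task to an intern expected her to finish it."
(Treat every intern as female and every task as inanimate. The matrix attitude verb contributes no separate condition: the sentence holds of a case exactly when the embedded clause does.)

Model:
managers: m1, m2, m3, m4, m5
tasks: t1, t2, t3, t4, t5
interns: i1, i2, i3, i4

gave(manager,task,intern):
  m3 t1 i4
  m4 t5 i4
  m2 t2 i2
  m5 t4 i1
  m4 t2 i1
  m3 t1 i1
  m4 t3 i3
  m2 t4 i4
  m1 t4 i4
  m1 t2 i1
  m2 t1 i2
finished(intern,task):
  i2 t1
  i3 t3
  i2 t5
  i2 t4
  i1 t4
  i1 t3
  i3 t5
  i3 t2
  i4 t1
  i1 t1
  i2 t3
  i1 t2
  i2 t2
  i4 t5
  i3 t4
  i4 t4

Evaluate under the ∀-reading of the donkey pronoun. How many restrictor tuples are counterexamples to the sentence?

0

"her" takes "an intern" as antecedent and "it" takes "a task"; both are donkey pronouns co-varying with the restrictor.
Strong reading: for every (m,t,i) with gave(m,t,i), finished(i,t).
Restrictor triples: (m1,t2,i1)→finished(i1,t2) ✓  (m1,t4,i4)→finished(i4,t4) ✓  (m2,t1,i2)→finished(i2,t1) ✓  (m2,t2,i2)→finished(i2,t2) ✓  (m2,t4,i4)→finished(i4,t4) ✓  (m3,t1,i1)→finished(i1,t1) ✓  (m3,t1,i4)→finished(i4,t1) ✓  (m4,t2,i1)→finished(i1,t2) ✓  (m4,t3,i3)→finished(i3,t3) ✓  (m4,t5,i4)→finished(i4,t5) ✓  (m5,t4,i1)→finished(i1,t4) ✓
Counterexamples (restrictor triples failing the scope): 0.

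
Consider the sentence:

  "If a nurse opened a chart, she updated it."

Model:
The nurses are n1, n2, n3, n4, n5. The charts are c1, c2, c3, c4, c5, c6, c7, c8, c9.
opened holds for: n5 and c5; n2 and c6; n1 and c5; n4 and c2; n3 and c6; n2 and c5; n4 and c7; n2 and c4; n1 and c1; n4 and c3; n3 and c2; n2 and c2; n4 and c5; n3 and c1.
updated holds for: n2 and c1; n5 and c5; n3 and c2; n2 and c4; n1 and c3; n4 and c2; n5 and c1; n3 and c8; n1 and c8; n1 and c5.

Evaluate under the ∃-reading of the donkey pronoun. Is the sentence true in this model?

True

"it" takes "a chart" as antecedent — a donkey pronoun bound across the clause boundary.
Weak reading: every nurse n with some opened-chart has at least one opened-chart c such that updated(n,c).
Per nurse: n1:✓  n2:✓  n3:✓  n4:✓  n5:✓
Every nurse in the restrictor has a witness.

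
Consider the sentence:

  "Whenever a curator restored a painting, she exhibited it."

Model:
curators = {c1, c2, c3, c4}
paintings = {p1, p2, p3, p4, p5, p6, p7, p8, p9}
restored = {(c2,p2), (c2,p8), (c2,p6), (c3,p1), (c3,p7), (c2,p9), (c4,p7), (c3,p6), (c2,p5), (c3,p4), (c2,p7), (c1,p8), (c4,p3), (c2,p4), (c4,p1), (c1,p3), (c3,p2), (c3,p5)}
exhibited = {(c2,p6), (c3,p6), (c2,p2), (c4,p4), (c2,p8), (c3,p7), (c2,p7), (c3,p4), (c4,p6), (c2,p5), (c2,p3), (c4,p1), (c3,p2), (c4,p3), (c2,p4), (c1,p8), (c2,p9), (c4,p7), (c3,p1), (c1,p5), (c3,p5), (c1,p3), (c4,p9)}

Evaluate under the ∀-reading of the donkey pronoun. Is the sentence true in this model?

"it" takes "a painting" as antecedent — a donkey pronoun bound across the clause boundary.
Strong reading: for every (c,p) with restored(c,p), exhibited(c,p).
Restrictor pairs: (c1,p3) ✓  (c1,p8) ✓  (c2,p2) ✓  (c2,p4) ✓  (c2,p5) ✓  (c2,p6) ✓  (c2,p7) ✓  (c2,p8) ✓  (c2,p9) ✓  (c3,p1) ✓  (c3,p2) ✓  (c3,p4) ✓  (c3,p5) ✓  (c3,p6) ✓  (c3,p7) ✓  (c4,p1) ✓  (c4,p3) ✓  (c4,p7) ✓
Every restrictor pair satisfies the scope.

True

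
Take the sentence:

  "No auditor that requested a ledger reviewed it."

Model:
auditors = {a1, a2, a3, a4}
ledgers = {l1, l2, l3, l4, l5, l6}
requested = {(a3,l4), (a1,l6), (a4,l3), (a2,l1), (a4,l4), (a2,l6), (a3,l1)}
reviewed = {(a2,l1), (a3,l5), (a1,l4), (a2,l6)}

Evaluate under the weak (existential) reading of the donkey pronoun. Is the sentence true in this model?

"it" takes "a ledger" as antecedent — a donkey pronoun bound across the clause boundary.
Truth condition: for no (a,l) with requested(a,l) does reviewed(a,l) hold.
Restrictor pairs — does the scope hold? (a1,l6):fails  (a2,l1):holds  (a2,l6):holds  (a3,l1):fails  (a3,l4):fails  (a4,l3):fails  (a4,l4):fails
Scope holds for 2 pair(s), so the sentence is false.

False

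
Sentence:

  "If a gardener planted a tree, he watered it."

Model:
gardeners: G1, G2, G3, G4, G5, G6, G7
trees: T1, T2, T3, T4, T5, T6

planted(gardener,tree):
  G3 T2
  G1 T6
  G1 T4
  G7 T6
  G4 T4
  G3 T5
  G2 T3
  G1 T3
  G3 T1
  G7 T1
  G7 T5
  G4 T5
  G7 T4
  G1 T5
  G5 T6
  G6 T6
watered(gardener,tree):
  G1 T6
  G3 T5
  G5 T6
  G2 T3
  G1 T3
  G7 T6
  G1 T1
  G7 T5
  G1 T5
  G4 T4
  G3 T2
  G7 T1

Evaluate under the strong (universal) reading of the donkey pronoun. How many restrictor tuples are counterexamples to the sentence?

5

"it" takes "a tree" as antecedent — a donkey pronoun bound across the clause boundary.
Strong reading: for every (g,t) with planted(g,t), watered(g,t).
Restrictor pairs: (G1,T3) ✓  (G1,T4) ✗  (G1,T5) ✓  (G1,T6) ✓  (G2,T3) ✓  (G3,T1) ✗  (G3,T2) ✓  (G3,T5) ✓  (G4,T4) ✓  (G4,T5) ✗  (G5,T6) ✓  (G6,T6) ✗  (G7,T1) ✓  (G7,T4) ✗  (G7,T5) ✓  (G7,T6) ✓
Counterexamples (restrictor pairs failing the scope): 5.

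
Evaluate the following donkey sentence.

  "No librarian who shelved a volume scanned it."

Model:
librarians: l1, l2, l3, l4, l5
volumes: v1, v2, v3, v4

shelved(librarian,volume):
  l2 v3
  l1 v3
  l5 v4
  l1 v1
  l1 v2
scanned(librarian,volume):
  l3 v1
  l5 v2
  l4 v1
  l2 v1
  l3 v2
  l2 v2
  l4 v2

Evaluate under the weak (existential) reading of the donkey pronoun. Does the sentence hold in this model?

True

"it" takes "a volume" as antecedent — a donkey pronoun bound across the clause boundary.
Truth condition: for no (l,v) with shelved(l,v) does scanned(l,v) hold.
Restrictor pairs — does the scope hold? (l1,v1):fails  (l1,v2):fails  (l1,v3):fails  (l2,v3):fails  (l5,v4):fails
Scope holds for no restrictor pair, so the sentence is true.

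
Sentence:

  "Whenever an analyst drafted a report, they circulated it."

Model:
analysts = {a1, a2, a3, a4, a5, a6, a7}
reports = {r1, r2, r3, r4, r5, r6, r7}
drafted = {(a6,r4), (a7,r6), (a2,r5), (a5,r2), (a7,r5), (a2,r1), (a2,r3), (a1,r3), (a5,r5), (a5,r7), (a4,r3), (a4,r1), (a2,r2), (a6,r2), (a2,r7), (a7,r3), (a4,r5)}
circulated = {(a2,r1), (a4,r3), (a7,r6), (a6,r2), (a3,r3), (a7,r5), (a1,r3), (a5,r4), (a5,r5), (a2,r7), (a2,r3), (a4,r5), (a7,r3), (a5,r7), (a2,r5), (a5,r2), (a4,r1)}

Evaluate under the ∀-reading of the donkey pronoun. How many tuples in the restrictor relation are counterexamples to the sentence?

2

"it" takes "a report" as antecedent — a donkey pronoun bound across the clause boundary.
Strong reading: for every (a,r) with drafted(a,r), circulated(a,r).
Restrictor pairs: (a1,r3) ✓  (a2,r1) ✓  (a2,r2) ✗  (a2,r3) ✓  (a2,r5) ✓  (a2,r7) ✓  (a4,r1) ✓  (a4,r3) ✓  (a4,r5) ✓  (a5,r2) ✓  (a5,r5) ✓  (a5,r7) ✓  (a6,r2) ✓  (a6,r4) ✗  (a7,r3) ✓  (a7,r5) ✓  (a7,r6) ✓
Counterexamples (restrictor pairs failing the scope): 2.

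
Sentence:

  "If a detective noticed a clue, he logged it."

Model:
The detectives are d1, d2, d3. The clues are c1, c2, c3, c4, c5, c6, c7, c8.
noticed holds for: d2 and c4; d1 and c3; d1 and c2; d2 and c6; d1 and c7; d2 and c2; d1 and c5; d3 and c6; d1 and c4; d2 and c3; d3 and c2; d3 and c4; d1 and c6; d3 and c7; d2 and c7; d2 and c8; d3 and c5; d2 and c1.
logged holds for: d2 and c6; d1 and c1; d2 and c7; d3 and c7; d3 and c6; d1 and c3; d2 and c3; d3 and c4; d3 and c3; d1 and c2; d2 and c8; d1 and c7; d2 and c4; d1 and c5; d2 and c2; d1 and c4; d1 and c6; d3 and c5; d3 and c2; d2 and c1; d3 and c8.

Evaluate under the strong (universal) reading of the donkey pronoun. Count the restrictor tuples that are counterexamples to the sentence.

"it" takes "a clue" as antecedent — a donkey pronoun bound across the clause boundary.
Strong reading: for every (d,c) with noticed(d,c), logged(d,c).
Restrictor pairs: (d1,c2) ✓  (d1,c3) ✓  (d1,c4) ✓  (d1,c5) ✓  (d1,c6) ✓  (d1,c7) ✓  (d2,c1) ✓  (d2,c2) ✓  (d2,c3) ✓  (d2,c4) ✓  (d2,c6) ✓  (d2,c7) ✓  (d2,c8) ✓  (d3,c2) ✓  (d3,c4) ✓  (d3,c5) ✓  (d3,c6) ✓  (d3,c7) ✓
Counterexamples (restrictor pairs failing the scope): 0.

0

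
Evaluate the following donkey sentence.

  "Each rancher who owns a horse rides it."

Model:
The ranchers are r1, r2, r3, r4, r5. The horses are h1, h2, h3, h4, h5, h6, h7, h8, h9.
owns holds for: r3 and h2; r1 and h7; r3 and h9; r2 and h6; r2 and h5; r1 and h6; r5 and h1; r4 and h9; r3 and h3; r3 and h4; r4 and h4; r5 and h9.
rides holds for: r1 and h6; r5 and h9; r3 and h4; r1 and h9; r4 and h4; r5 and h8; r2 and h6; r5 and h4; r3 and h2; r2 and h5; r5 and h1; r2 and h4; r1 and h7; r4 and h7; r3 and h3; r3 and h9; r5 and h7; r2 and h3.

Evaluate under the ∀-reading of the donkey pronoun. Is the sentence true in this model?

False

"it" takes "a horse" as antecedent — a donkey pronoun bound across the clause boundary.
Strong reading: for every (r,h) with owns(r,h), rides(r,h).
Restrictor pairs: (r1,h6) ✓  (r1,h7) ✓  (r2,h5) ✓  (r2,h6) ✓  (r3,h2) ✓  (r3,h3) ✓  (r3,h4) ✓  (r3,h9) ✓  (r4,h4) ✓  (r4,h9) ✗  (r5,h1) ✓  (r5,h9) ✓
Counterexample: (r4,h9) is in owns but fails the scope.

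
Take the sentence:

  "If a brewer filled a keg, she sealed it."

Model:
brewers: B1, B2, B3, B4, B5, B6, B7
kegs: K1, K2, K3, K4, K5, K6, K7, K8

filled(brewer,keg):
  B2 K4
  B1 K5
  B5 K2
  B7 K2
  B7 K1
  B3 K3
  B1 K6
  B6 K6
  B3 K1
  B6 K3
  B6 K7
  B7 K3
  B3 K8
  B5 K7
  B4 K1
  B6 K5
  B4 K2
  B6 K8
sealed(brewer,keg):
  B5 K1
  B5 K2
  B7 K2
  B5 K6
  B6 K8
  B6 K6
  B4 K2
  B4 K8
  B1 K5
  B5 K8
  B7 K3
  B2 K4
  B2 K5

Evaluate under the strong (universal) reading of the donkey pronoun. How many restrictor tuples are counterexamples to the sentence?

10

"it" takes "a keg" as antecedent — a donkey pronoun bound across the clause boundary.
Strong reading: for every (b,k) with filled(b,k), sealed(b,k).
Restrictor pairs: (B1,K5) ✓  (B1,K6) ✗  (B2,K4) ✓  (B3,K1) ✗  (B3,K3) ✗  (B3,K8) ✗  (B4,K1) ✗  (B4,K2) ✓  (B5,K2) ✓  (B5,K7) ✗  (B6,K3) ✗  (B6,K5) ✗  (B6,K6) ✓  (B6,K7) ✗  (B6,K8) ✓  (B7,K1) ✗  (B7,K2) ✓  (B7,K3) ✓
Counterexamples (restrictor pairs failing the scope): 10.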